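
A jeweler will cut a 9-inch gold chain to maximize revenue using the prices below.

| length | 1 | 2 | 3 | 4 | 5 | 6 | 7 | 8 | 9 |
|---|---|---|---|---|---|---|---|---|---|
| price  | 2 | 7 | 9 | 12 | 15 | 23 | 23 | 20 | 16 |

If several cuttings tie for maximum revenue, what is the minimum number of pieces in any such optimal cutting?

2

Consider every possible first cut. r[k] is the best of p[i]+r[k−i] over all sellable i≤k.
r[1] = 2
r[2] = max(2+2, 7+0) = 7
r[3] = max(2+7, 7+2, 9+0) = 9
r[4] = max(2+9, 7+7, 9+2, 12+0) = 14
r[5] = max(2+14, 7+9, 9+7, 12+2, 15+0) = 16
r[6] = max(2+16, 7+14, 9+9, 12+7, 15+2, 23+0) = 23
r[7] = max(2+23, 7+16, 9+14, …, 23+2, 23+0) = 25
r[8] = max(2+25, 7+23, 9+16, …, 23+2, 20+0) = 30
r[9] = max(2+30, 7+25, 9+23, …, 20+2, 16+0) = 32
Maximum revenue is $32.
Now minimize piece count subject to staying optimal: for each k, pieces[k] = 1 + min over i with p[i]+r[k−i]=r[k] of pieces[k−i].
pieces[6] = 1
pieces[7] = 2
pieces[8] = 2
pieces[9] = 2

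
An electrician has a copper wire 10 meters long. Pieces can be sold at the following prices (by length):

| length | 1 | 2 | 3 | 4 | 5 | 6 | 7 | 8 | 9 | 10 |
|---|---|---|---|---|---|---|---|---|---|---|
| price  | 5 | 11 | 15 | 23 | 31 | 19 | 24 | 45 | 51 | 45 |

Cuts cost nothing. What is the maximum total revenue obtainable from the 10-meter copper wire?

62

Let R[k] be the best obtainable value from length k. For each k, try every first piece i and keep the best of price[i] + R[k−i].
R[1] = 5
R[2] = max(5+5, 11+0) = 11
R[3] = max(5+11, 11+5, 15+0) = 16
R[4] = max(5+16, 11+11, 15+5, 23+0) = 23
R[5] = max(5+23, 11+16, 15+11, 23+5, 31+0) = 31
R[6] = max(5+31, 11+23, 15+16, 23+11, 31+5, 19+0) = 36
R[7] = max(5+36, 11+31, 15+23, …, 19+5, 24+0) = 42
R[8] = max(5+42, 11+36, 15+31, …, 24+5, 45+0) = 47
R[9] = max(5+47, 11+42, 15+36, …, 45+5, 51+0) = 54
R[10] = max(5+54, 11+47, 15+42, …, 51+5, 45+0) = 62
One optimal cutting: 5 + 5 → €31 + €31 = €62.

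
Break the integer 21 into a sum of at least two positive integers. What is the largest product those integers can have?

Define g[k] = max over 1≤i<k of i · max(k−i, g[k−i]); the inner max lets the remainder stay uncut if that's better.
g[2] = 1×max(1,0) = 1×1 = 1
g[3] = max(1×2, 2×1) = 2
g[4] = max(1×3, 2×2, 3×1) = 4
g[5] = max(1×4, 2×3, 3×2, 4×1) = 6
g[6] = max(1×6, 2×4, 3×3, 4×2, 5×1) = 9
g[7] = max(1×9, 2×6, 3×4, 4×3, 5×2, 6×1) = 12
g[8] = max(1×12, 2×9, 3×6, …, 6×2, 7×1) = 18
g[9] = max(1×18, 2×12, 3×9, …, 7×2, 8×1) = 27
g[10] = max(1×27, 2×18, 3×12, …, 8×2, 9×1) = 36
g[11] = max(1×36, 2×27, 3×18, …, 9×2, 10×1) = 54
g[12] = max(1×54, 2×36, 3×27, …, 10×2, 11×1) = 81
g[13] = max(1×81, 2×54, 3×36, …, 11×2, 12×1) = 108
g[14] = max(1×108, 2×81, 3×54, …, 12×2, 13×1) = 162
g[15] = max(1×162, 2×108, 3×81, …, 13×2, 14×1) = 243
g[16] = max(1×243, 2×162, 3×108, …, 14×2, 15×1) = 324
g[17] = max(1×324, 2×243, 3×162, …, 15×2, 16×1) = 486
g[18] = max(1×486, 2×324, 3×243, …, 16×2, 17×1) = 729
g[19] = max(1×729, 2×486, 3×324, …, 17×2, 18×1) = 972
g[20] = max(1×972, 2×729, 3×486, …, 18×2, 19×1) = 1458
g[21] = max(1×1458, 2×972, 3×729, …, 19×2, 20×1) = 2187
One optimal split: 3 + 3 + 3 + 3 + 3 + 3 + 3; product 3×3×3×3×3×3×3 = 2187.

2187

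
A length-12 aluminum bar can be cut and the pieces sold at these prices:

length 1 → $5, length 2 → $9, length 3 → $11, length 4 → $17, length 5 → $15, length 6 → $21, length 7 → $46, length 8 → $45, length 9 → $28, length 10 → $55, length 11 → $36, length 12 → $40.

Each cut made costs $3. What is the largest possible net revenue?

Build v[k] bottom-up: v[k] = max over allowed piece i of (p[i] + v[k−i]) − 3 per cut.
v[1] = 5
v[2] = 9
v[3] = 11  (first piece 1, then v[2]=9)
v[4] = 17
v[5] = 19  (first piece 1, then v[4]=17)
v[6] = 23  (first piece 2, then v[4]=17)
v[7] = 46
v[8] = 48  (first piece 1, then v[7]=46)
v[9] = 52  (first piece 2, then v[7]=46)
v[10] = 55
v[11] = 60  (first piece 4, then v[7]=46)
v[12] = 62  (first piece 1, then v[11]=60)
One optimal plan: pieces 7 + 4 + 1 (2 cuts) → $68 − $6 = $62.

62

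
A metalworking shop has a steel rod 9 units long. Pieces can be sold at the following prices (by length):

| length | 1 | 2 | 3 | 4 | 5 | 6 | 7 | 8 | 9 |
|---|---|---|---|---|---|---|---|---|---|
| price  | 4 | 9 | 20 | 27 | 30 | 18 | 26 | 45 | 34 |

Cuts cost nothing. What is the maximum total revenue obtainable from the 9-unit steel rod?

Consider every possible first cut. v[k] is the best of p[i]+v[k−i] over all sellable i≤k.
v[1] = 4
v[2] = 9
v[3] = 20
v[4] = 27
v[5] = 31  (first piece 1, then v[4]=27)
v[6] = 40  (first piece 3, then v[3]=20)
v[7] = 47  (first piece 3, then v[4]=27)
v[8] = 54  (first piece 4, then v[4]=27)
v[9] = 60  (first piece 3, then v[6]=40)
One optimal cutting: 3 + 3 + 3 → $20 + $20 + $20 = $60.

60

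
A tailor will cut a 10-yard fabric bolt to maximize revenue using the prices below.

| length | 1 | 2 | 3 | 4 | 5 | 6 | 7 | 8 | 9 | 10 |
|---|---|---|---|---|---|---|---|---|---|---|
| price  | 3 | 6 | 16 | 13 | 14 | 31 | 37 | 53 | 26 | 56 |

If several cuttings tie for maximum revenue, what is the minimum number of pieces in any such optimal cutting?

2

Build r[k] bottom-up: r[k] = max over allowed piece i of (p[i] + r[k−i]).
r[1] = 3
r[2] = 6  (first piece 1, then r[1]=3)
r[3] = 16
r[4] = 19  (first piece 1, then r[3]=16)
r[5] = 22  (first piece 1, then r[4]=19)
r[6] = 32  (first piece 3, then r[3]=16)
r[7] = 37
r[8] = 53
r[9] = 56  (first piece 1, then r[8]=53)
r[10] = 59  (first piece 1, then r[9]=56)
Maximum revenue is $59.
Now minimize piece count subject to staying optimal: for each k, pieces[k] = 1 + min over i with p[i]+r[k−i]=r[k] of pieces[k−i].
pieces[7] = 1
pieces[8] = 1
pieces[9] = 2
pieces[10] = 2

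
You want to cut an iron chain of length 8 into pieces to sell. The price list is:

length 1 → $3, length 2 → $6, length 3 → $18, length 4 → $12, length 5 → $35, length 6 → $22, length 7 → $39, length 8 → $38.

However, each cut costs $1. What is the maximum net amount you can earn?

Let r[k] be the best obtainable value from length k. For each k, try every first piece i and keep the best of price[i] + r[k−i] minus the 1 cut fee when i<k.
r[1] = 3
r[2] = 6
r[3] = 18
r[4] = 20  (first piece 1, then r[3]=18)
r[5] = 35
r[6] = 37  (first piece 1, then r[5]=35)
r[7] = 40  (first piece 2, then r[5]=35)
r[8] = 52  (first piece 3, then r[5]=35)
One optimal plan: pieces 5 + 3 (1 cut) → $53 − $1 = $52.

52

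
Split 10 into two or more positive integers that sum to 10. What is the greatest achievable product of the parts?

Fill prod[k] for k=2..10: at each k try every first piece i and multiply by the better of (k−i) uncut or prod[k−i].
prod[2] = 1×max(1,0) = 1×1 = 1
prod[3] = max(1×2, 2×1) = 2
prod[4] = max(1×3, 2×2, 3×1) = 4
prod[5] = max(1×4, 2×3, 3×2, 4×1) = 6
prod[6] = max(1×6, 2×4, 3×3, 4×2, 5×1) = 9
prod[7] = max(1×9, 2×6, 3×4, 4×3, 5×2, 6×1) = 12
prod[8] = max(1×12, 2×9, 3×6, …, 6×2, 7×1) = 18
prod[9] = max(1×18, 2×12, 3×9, …, 7×2, 8×1) = 27
prod[10] = max(1×27, 2×18, 3×12, …, 8×2, 9×1) = 36
One optimal split: 3 + 3 + 2 + 2; product 3×3×2×2 = 36.

36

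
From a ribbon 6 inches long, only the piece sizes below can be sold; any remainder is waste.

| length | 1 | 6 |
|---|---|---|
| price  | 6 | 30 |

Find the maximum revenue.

Build r[k] bottom-up: r[k] = max over allowed piece i of (p[i] + r[k−i]).
r[1] = 6
r[2] = 12  (first piece 1, then r[1]=6)
r[3] = 18  (first piece 1, then r[2]=12)
r[4] = 24  (first piece 1, then r[3]=18)
r[5] = 30  (first piece 1, then r[4]=24)
r[6] = 36  (first piece 1, then r[5]=30)
One optimal cutting: 1 + 1 + 1 + 1 + 1 + 1 → ¢36.

36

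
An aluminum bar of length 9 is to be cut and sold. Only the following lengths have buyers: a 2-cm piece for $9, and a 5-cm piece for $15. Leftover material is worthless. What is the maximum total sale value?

Consider every possible first cut. best[k] is the best of p[i]+best[k−i] over all sellable i≤k.
best[1] = 0
best[2] = 9
best[3] = 9
best[4] = 18  (first piece 2, then best[2]=9)
best[5] = 18
best[6] = 27  (first piece 2, then best[4]=18)
best[7] = 27
best[8] = 36  (first piece 2, then best[6]=27)
best[9] = 36
One optimal cutting: pieces 2 + 2 + 2 + 2 with 1 cm of scrap → $36.

36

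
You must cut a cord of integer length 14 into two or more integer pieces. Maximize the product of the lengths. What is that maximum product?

Fill f[k] for k=2..14: at each k try every first piece i and multiply by the better of (k−i) uncut or f[k−i].
f[2] = 1*max(1,0) = 1*1 = 1
f[3] = max(1*2, 2*1) = 2
f[4] = max(1*3, 2*2, 3*1) = 4
f[5] = max(1*4, 2*3, 3*2, 4*1) = 6
f[6] = max(1*6, 2*4, 3*3, 4*2, 5*1) = 9
f[7] = max(1*9, 2*6, 3*4, 4*3, 5*2, 6*1) = 12
f[8] = max(1*12, 2*9, 3*6, …, 6*2, 7*1) = 18
f[9] = max(1*18, 2*12, 3*9, …, 7*2, 8*1) = 27
f[10] = max(1*27, 2*18, 3*12, …, 8*2, 9*1) = 36
f[11] = max(1*36, 2*27, 3*18, …, 9*2, 10*1) = 54
f[12] = max(1*54, 2*36, 3*27, …, 10*2, 11*1) = 81
f[13] = max(1*81, 2*54, 3*36, …, 11*2, 12*1) = 108
f[14] = max(1*108, 2*81, 3*54, …, 12*2, 13*1) = 162
One optimal split: 3 + 3 + 3 + 3 + 2; product 3*3*3*3*2 = 162.

162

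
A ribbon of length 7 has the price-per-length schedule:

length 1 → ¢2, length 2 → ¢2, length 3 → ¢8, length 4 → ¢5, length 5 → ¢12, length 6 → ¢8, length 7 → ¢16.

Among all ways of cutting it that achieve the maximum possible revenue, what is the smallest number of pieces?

Let r[k] be the best obtainable value from length k. For each k, try every first piece i and keep the best of price[i] + r[k−i].
r[1] = 2
r[2] = 4  (first piece 1, then r[1]=2)
r[3] = 8
r[4] = 10  (first piece 1, then r[3]=8)
r[5] = 12  (first piece 1, then r[4]=10)
r[6] = 16  (first piece 3, then r[3]=8)
r[7] = 18  (first piece 1, then r[6]=16)
Maximum revenue is ¢18.
Now minimize piece count subject to staying optimal: for each k, pieces[k] = 1 + min over i with p[i]+r[k−i]=r[k] of pieces[k−i].
pieces[4] = 2
pieces[5] = 1
pieces[6] = 2
pieces[7] = 3

3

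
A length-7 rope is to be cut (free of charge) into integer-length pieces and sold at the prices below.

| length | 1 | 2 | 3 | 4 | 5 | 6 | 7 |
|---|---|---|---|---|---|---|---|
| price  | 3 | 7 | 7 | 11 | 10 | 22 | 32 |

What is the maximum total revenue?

32

Consider every possible first cut. R[k] is the best of p[i]+R[k−i] over all sellable i≤k.
R[1] = 3
R[2] = 7
R[3] = 10  (first piece 1, then R[2]=7)
R[4] = 14  (first piece 2, then R[2]=7)
R[5] = 17  (first piece 1, then R[4]=14)
R[6] = 22
R[7] = 32
Best is to sell the whole 7-meter piece uncut for €32.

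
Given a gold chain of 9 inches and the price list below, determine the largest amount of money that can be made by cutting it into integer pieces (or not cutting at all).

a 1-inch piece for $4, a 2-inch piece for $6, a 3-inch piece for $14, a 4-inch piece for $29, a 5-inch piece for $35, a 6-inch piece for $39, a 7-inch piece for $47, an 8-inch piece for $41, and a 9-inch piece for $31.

64

Build v[k] bottom-up: v[k] = max over allowed piece i of (p[i] + v[k−i]).
v[1] = 4
v[2] = max(4+4, 6+0) = 8
v[3] = max(4+8, 6+4, 14+0) = 14
v[4] = max(4+14, 6+8, 14+4, 29+0) = 29
v[5] = max(4+29, 6+14, 14+8, 29+4, 35+0) = 35
v[6] = max(4+35, 6+29, 14+14, 29+8, 35+4, 39+0) = 39
v[7] = max(4+39, 6+35, 14+29, …, 39+4, 47+0) = 47
v[8] = max(4+47, 6+39, 14+35, …, 47+4, 41+0) = 58
v[9] = max(4+58, 6+47, 14+39, …, 41+4, 31+0) = 64
One optimal cutting: 5 + 4 → $35 + $29 = $64.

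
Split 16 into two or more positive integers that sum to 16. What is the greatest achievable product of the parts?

Define P[k] = max over 1≤i<k of i · max(k−i, P[k−i]); the inner max lets the remainder stay uncut if that's better.
Small cases: P[2]=1, P[3]=2, P[4]=4, P[5]=6, P[6]=9, P[7]=12, P[8]=18, P[9]=27, P[10]=36.
P[11] = 2*max(9,27) = 2*27 = 54
P[12] = 3*max(9,27) = 3*27 = 81
P[13] = 2*max(11,54) = 2*54 = 108
P[14] = 2*max(12,81) = 2*81 = 162
P[15] = 3*max(12,81) = 3*81 = 243
P[16] = 2*max(14,162) = 2*162 = 324
One optimal split: 3 + 3 + 3 + 3 + 2 + 2; product 3*3*3*3*2*2 = 324.

324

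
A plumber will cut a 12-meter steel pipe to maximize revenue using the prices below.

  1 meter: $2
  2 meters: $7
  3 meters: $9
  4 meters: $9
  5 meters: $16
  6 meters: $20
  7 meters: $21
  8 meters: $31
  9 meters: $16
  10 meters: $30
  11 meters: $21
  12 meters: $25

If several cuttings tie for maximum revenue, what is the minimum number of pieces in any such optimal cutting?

3

Let r[k] be the best obtainable value from length k. For each k, try every first piece i and keep the best of price[i] + r[k−i].
r[1] = 2
r[2] = max(2+2, 7+0) = 7
r[3] = max(2+7, 7+2, 9+0) = 9
r[4] = max(2+9, 7+7, 9+2, 9+0) = 14
r[5] = max(2+14, 7+9, 9+7, 9+2, 16+0) = 16
r[6] = max(2+16, 7+14, 9+9, 9+7, 16+2, 20+0) = 21
r[7] = max(2+21, 7+16, 9+14, …, 20+2, 21+0) = 23
r[8] = max(2+23, 7+21, 9+16, …, 21+2, 31+0) = 31
r[9] = max(2+31, 7+23, 9+21, …, 31+2, 16+0) = 33
r[10] = max(2+33, 7+31, 9+23, …, 16+2, 30+0) = 38
r[11] = max(2+38, 7+33, 9+31, …, 30+2, 21+0) = 40
r[12] = max(2+40, 7+38, 9+33, …, 21+2, 25+0) = 45
Maximum revenue is $45.
Now minimize piece count subject to staying optimal: for each k, pieces[k] = 1 + min over i with p[i]+r[k−i]=r[k] of pieces[k−i].
pieces[9] = 2
pieces[10] = 2
pieces[11] = 2
pieces[12] = 3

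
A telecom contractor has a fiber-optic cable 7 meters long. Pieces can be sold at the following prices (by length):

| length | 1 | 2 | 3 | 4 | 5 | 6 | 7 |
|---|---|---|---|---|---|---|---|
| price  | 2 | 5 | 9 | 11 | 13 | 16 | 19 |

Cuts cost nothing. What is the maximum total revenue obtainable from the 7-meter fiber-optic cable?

Build v[k] bottom-up: v[k] = max over allowed piece i of (p[i] + v[k−i]).
v[1] = 2
v[2] = 5
v[3] = 9
v[4] = 11  (first piece 1, then v[3]=9)
v[5] = 14  (first piece 2, then v[3]=9)
v[6] = 18  (first piece 3, then v[3]=9)
v[7] = 20  (first piece 1, then v[6]=18)
One optimal cutting: 3 + 3 + 1 → $9 + $9 + $2 = $20.

20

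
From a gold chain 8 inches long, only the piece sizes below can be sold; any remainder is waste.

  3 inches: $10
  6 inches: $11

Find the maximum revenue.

Build f[k] bottom-up: f[k] = max over allowed piece i of (p[i] + f[k−i]).
f[1] = 0
f[2] = 0
f[3] = 10
f[4] = 10
f[5] = 10
f[6] = max(10+10, 11+0) = 20
f[7] = max(10+10, 11+0) = 20
f[8] = max(10+10, 11+0) = 20
One optimal cutting: pieces 3 + 3 with 2 inches of scrap → $20.

20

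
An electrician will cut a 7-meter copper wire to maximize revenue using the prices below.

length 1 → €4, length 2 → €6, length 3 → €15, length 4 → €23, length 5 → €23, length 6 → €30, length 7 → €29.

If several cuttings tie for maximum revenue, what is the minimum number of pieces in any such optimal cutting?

Let r[k] be the best obtainable value from length k. For each k, try every first piece i and keep the best of price[i] + r[k−i].
r[1] = 4
r[2] = 8  (first piece 1, then r[1]=4)
r[3] = 15
r[4] = 23
r[5] = 27  (first piece 1, then r[4]=23)
r[6] = 31  (first piece 1, then r[5]=27)
r[7] = 38  (first piece 3, then r[4]=23)
Maximum revenue is €38.
Now minimize piece count subject to staying optimal: for each k, pieces[k] = 1 + min over i with p[i]+r[k−i]=r[k] of pieces[k−i].
pieces[4] = 1
pieces[5] = 2
pieces[6] = 3
pieces[7] = 2

2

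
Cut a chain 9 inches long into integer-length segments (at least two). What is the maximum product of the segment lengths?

Define g[k] = max over 1≤i<k of i · max(k−i, g[k−i]); the inner max lets the remainder stay uncut if that's better.
g[2] = 1*max(1,0) = 1*1 = 1
g[3] = 1*max(2,1) = 1*2 = 2
g[4] = 2*max(2,1) = 2*2 = 4
g[5] = 2*max(3,2) = 2*3 = 6
g[6] = 3*max(3,2) = 3*3 = 9
g[7] = 2*max(5,6) = 2*6 = 12
g[8] = 2*max(6,9) = 2*9 = 18
g[9] = 3*max(6,9) = 3*9 = 27
One optimal split: 3 + 3 + 3; product 3*3*3 = 27.

27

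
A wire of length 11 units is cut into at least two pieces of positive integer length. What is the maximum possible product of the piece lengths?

54

Fill g[k] for k=2..11: at each k try every first piece i and multiply by the better of (k−i) uncut or g[k−i].
g[2] = 1×max(1,0) = 1×1 = 1
g[3] = 1×max(2,1) = 1×2 = 2
g[4] = 2×max(2,1) = 2×2 = 4
g[5] = 2×max(3,2) = 2×3 = 6
g[6] = 3×max(3,2) = 3×3 = 9
g[7] = 2×max(5,6) = 2×6 = 12
g[8] = 2×max(6,9) = 2×9 = 18
g[9] = 3×max(6,9) = 3×9 = 27
g[10] = 2×max(8,18) = 2×18 = 36
g[11] = 2×max(9,27) = 2×27 = 54
One optimal split: 3 + 3 + 3 + 2; product 3×3×3×2 = 54.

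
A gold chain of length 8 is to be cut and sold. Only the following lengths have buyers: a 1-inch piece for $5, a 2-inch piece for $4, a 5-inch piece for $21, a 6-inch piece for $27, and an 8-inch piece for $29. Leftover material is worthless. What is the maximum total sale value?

40

Let f[k] be the best obtainable value from length k. For each k, try every first piece i and keep the best of price[i] + f[k−i].
f[1] = 5
f[2] = 10  (first piece 1, then f[1]=5)
f[3] = 15  (first piece 1, then f[2]=10)
f[4] = 20  (first piece 1, then f[3]=15)
f[5] = 25  (first piece 1, then f[4]=20)
f[6] = 30  (first piece 1, then f[5]=25)
f[7] = 35  (first piece 1, then f[6]=30)
f[8] = 40  (first piece 1, then f[7]=35)
One optimal cutting: 1 + 1 + 1 + 1 + 1 + 1 + 1 + 1 → $40.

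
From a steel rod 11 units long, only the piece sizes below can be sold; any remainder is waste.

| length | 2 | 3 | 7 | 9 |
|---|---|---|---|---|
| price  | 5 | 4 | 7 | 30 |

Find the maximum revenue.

35

Build r[k] bottom-up: r[k] = max over allowed piece i of (p[i] + r[k−i]).
r[1] = 0
r[2] = 5
r[3] = max(5+0, 4+0) = 5
r[4] = max(5+5, 4+0) = 10
r[5] = max(5+5, 4+5) = 10
r[6] = max(5+10, 4+5) = 15
r[7] = max(5+10, 4+10, 7+0) = 15
r[8] = max(5+15, 4+10, 7+0) = 20
r[9] = max(5+15, 4+15, 7+5, 30+0) = 30
r[10] = max(5+20, 4+15, 7+5, 30+0) = 30
r[11] = max(5+30, 4+20, 7+10, 30+5) = 35
One optimal cutting: 9 + 2 → $35.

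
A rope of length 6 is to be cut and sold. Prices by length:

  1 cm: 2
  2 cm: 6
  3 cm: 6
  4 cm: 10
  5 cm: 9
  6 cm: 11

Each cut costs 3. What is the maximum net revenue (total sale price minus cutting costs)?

13

Consider every possible first cut. net[k] is the best of p[i]+net[k−i] over all sellable i≤k, charging 3 whenever i<k.
net[1] = 2
net[2] = 6
net[3] = 6
net[4] = 10
net[5] = 9  (first piece 1, then net[4]=10)
net[6] = 13  (first piece 2, then net[4]=10)
One optimal plan: pieces 4 + 2 (1 cut) → 16 − 3 = 13.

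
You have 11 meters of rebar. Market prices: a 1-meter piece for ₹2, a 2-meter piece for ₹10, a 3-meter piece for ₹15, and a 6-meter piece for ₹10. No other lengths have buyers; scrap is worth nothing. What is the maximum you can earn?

55

Let best[k] be the best obtainable value from length k. For each k, try every first piece i and keep the best of price[i] + best[k−i].
best[1] = 2
best[2] = 10
best[3] = 15
best[4] = 20  (first piece 2, then best[2]=10)
best[5] = 25  (first piece 2, then best[3]=15)
best[6] = 30  (first piece 2, then best[4]=20)
best[7] = 35  (first piece 2, then best[5]=25)
best[8] = 40  (first piece 2, then best[6]=30)
best[9] = 45  (first piece 2, then best[7]=35)
best[10] = 50  (first piece 2, then best[8]=40)
best[11] = 55  (first piece 2, then best[9]=45)
One optimal cutting: 3 + 2 + 2 + 2 + 2 → ₹55.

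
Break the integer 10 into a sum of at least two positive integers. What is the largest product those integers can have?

Fill f[k] for k=2..10: at each k try every first piece i and multiply by the better of (k−i) uncut or f[k−i].
f[2] = 1·max(1,0) = 1·1 = 1
f[3] = 1·max(2,1) = 1·2 = 2
f[4] = 2·max(2,1) = 2·2 = 4
f[5] = 2·max(3,2) = 2·3 = 6
f[6] = 3·max(3,2) = 3·3 = 9
f[7] = 2·max(5,6) = 2·6 = 12
f[8] = 2·max(6,9) = 2·9 = 18
f[9] = 3·max(6,9) = 3·9 = 27
f[10] = 2·max(8,18) = 2·18 = 36
One optimal split: 3 + 3 + 2 + 2; product 3·3·2·2 = 36.

36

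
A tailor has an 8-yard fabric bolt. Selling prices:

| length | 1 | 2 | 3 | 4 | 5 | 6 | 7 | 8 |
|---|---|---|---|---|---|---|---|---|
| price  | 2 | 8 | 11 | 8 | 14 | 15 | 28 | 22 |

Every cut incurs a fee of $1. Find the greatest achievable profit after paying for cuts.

29

Let r[k] be the best obtainable value from length k. For each k, try every first piece i and keep the best of price[i] + r[k−i] minus the 1 cut fee when i<k.
r[1] = 2
r[2] = 8
r[3] = 11
r[4] = 15  (first piece 2, then r[2]=8)
r[5] = 18  (first piece 2, then r[3]=11)
r[6] = 22  (first piece 2, then r[4]=15)
r[7] = 28
r[8] = 29  (first piece 1, then r[7]=28)
One optimal plan: pieces 7 + 1 (1 cut) → $30 − $1 = $29.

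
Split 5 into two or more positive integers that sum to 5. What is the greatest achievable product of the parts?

Define f[k] = max over 1≤i<k of i · max(k−i, f[k−i]); the inner max lets the remainder stay uncut if that's better.
f[2] = 1·max(1,0) = 1·1 = 1
f[3] = 1·max(2,1) = 1·2 = 2
f[4] = 2·max(2,1) = 2·2 = 4
f[5] = 2·max(3,2) = 2·3 = 6
One optimal split: 3 + 2; product 3·2 = 6.

6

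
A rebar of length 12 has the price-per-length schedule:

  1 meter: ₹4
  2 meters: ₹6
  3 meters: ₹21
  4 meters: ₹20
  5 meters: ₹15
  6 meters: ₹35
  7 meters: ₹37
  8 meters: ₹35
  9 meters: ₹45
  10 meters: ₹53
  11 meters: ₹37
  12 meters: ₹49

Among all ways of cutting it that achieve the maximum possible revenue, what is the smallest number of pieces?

4

Build r[k] bottom-up: r[k] = max over allowed piece i of (p[i] + r[k−i]).
r[1] = 4
r[2] = 8  (first piece 1, then r[1]=4)
r[3] = 21
r[4] = 25  (first piece 1, then r[3]=21)
r[5] = 29  (first piece 1, then r[4]=25)
r[6] = 42  (first piece 3, then r[3]=21)
r[7] = 46  (first piece 1, then r[6]=42)
r[8] = 50  (first piece 1, then r[7]=46)
r[9] = 63  (first piece 3, then r[6]=42)
r[10] = 67  (first piece 1, then r[9]=63)
r[11] = 71  (first piece 1, then r[10]=67)
r[12] = 84  (first piece 3, then r[9]=63)
Maximum revenue is ₹84.
Now minimize piece count subject to staying optimal: for each k, pieces[k] = 1 + min over i with p[i]+r[k−i]=r[k] of pieces[k−i].
pieces[9] = 3
pieces[10] = 4
pieces[11] = 5
pieces[12] = 4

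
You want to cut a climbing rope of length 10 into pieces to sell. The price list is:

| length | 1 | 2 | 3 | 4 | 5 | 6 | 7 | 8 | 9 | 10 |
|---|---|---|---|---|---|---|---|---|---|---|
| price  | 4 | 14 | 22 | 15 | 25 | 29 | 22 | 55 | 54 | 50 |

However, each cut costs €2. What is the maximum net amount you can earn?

67

Let r[k] be the best obtainable value from length k. For each k, try every first piece i and keep the best of price[i] + r[k−i] minus the 2 cut fee when i<k.
r[1] = 4
r[2] = max(4+4-2, 14+0) = 14
r[3] = max(4+14-2, 14+4-2, 22+0) = 22
r[4] = max(4+22-2, 14+14-2, 22+4-2, 15+0) = 26
r[5] = max(4+26-2, 14+22-2, 22+14-2, 15+4-2, 25+0) = 34
r[6] = max(4+34-2, 14+26-2, 22+22-2, 15+14-2, 25+4-2, 29+0) = 42
r[7] = max(4+42-2, 14+34-2, 22+26-2, …, 29+4-2, 22+0) = 46
r[8] = max(4+46-2, 14+42-2, 22+34-2, …, 22+4-2, 55+0) = 55
r[9] = max(4+55-2, 14+46-2, 22+42-2, …, 55+4-2, 54+0) = 62
r[10] = max(4+62-2, 14+55-2, 22+46-2, …, 54+4-2, 50+0) = 67
One optimal plan: pieces 8 + 2 (1 cut) → €69 − €2 = €67.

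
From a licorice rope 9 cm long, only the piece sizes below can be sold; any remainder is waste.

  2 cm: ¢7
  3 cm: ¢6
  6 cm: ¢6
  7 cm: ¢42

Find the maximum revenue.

Consider every possible first cut. best[k] is the best of p[i]+best[k−i] over all sellable i≤k.
best[1] = 0
best[2] = 7
best[3] = 7
best[4] = 14  (first piece 2, then best[2]=7)
best[5] = 14
best[6] = 21  (first piece 2, then best[4]=14)
best[7] = 42
best[8] = 42
best[9] = 49  (first piece 2, then best[7]=42)
One optimal cutting: 7 + 2 → ¢49.

49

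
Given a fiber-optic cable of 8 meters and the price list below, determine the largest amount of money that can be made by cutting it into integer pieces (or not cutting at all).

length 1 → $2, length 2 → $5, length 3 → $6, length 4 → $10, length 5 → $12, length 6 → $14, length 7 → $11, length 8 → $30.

Consider every possible first cut. best[k] is the best of p[i]+best[k−i] over all sellable i≤k.
best[1] = 2
best[2] = 5
best[3] = 7  (first piece 1, then best[2]=5)
best[4] = 10  (first piece 2, then best[2]=5)
best[5] = 12  (first piece 1, then best[4]=10)
best[6] = 15  (first piece 2, then best[4]=10)
best[7] = 17  (first piece 1, then best[6]=15)
best[8] = 30
Best is to sell the whole 8-meter piece uncut for $30.

30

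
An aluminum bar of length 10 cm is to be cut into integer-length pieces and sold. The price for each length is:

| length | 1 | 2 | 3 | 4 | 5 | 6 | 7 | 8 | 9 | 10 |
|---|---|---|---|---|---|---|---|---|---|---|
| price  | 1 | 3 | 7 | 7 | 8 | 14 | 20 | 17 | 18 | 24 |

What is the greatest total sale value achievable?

27

Build r[k] bottom-up: r[k] = max over allowed piece i of (p[i] + r[k−i]).
r[1] = 1
r[2] = 3
r[3] = 7
r[4] = 8  (first piece 1, then r[3]=7)
r[5] = 10  (first piece 2, then r[3]=7)
r[6] = 14  (first piece 3, then r[3]=7)
r[7] = 20
r[8] = 21  (first piece 1, then r[7]=20)
r[9] = 23  (first piece 2, then r[7]=20)
r[10] = 27  (first piece 3, then r[7]=20)
One optimal cutting: 7 + 3 → $20 + $7 = $27.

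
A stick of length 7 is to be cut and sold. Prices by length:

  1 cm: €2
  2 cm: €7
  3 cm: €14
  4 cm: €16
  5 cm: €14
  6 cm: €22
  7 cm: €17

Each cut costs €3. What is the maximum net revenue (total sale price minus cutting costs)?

27

Let r[k] be the best obtainable value from length k. For each k, try every first piece i and keep the best of price[i] + r[k−i] minus the 3 cut fee when i<k.
r[1] = 2
r[2] = max(2+2-3, 7+0) = 7
r[3] = max(2+7-3, 7+2-3, 14+0) = 14
r[4] = max(2+14-3, 7+7-3, 14+2-3, 16+0) = 16
r[5] = max(2+16-3, 7+14-3, 14+7-3, 16+2-3, 14+0) = 18
r[6] = max(2+18-3, 7+16-3, 14+14-3, 16+7-3, 14+2-3, 22+0) = 25
r[7] = max(2+25-3, 7+18-3, 14+16-3, …, 22+2-3, 17+0) = 27
One optimal plan: pieces 4 + 3 (1 cut) → €30 − €3 = €27.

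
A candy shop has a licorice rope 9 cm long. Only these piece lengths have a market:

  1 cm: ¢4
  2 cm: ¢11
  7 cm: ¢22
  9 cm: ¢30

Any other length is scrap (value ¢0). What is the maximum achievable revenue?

48

Consider every possible first cut. r[k] is the best of p[i]+r[k−i] over all sellable i≤k.
r[1] = 4
r[2] = 11
r[3] = 15  (first piece 1, then r[2]=11)
r[4] = 22  (first piece 2, then r[2]=11)
r[5] = 26  (first piece 1, then r[4]=22)
r[6] = 33  (first piece 2, then r[4]=22)
r[7] = 37  (first piece 1, then r[6]=33)
r[8] = 44  (first piece 2, then r[6]=33)
r[9] = 48  (first piece 1, then r[8]=44)
One optimal cutting: 2 + 2 + 2 + 2 + 1 → ¢48.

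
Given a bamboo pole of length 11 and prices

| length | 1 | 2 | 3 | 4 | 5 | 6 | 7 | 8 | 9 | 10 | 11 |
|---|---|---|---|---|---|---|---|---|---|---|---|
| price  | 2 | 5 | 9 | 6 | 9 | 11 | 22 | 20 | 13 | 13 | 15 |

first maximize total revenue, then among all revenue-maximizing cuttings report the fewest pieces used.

3

Build r[k] bottom-up: r[k] = max over allowed piece i of (p[i] + r[k−i]).
r[1] = 2
r[2] = 5
r[3] = 9
r[4] = 11  (first piece 1, then r[3]=9)
r[5] = 14  (first piece 2, then r[3]=9)
r[6] = 18  (first piece 3, then r[3]=9)
r[7] = 22
r[8] = 24  (first piece 1, then r[7]=22)
r[9] = 27  (first piece 2, then r[7]=22)
r[10] = 31  (first piece 3, then r[7]=22)
r[11] = 33  (first piece 1, then r[10]=31)
Maximum revenue is $33.
Now minimize piece count subject to staying optimal: for each k, pieces[k] = 1 + min over i with p[i]+r[k−i]=r[k] of pieces[k−i].
pieces[8] = 2
pieces[9] = 2
pieces[10] = 2
pieces[11] = 3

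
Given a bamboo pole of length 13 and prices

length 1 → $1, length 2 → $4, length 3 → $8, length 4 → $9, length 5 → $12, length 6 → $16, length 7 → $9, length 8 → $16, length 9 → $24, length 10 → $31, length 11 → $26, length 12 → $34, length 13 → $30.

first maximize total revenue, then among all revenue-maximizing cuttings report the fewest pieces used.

Consider every possible first cut. r[k] is the best of p[i]+r[k−i] over all sellable i≤k.
r[1] = 1
r[2] = 4
r[3] = 8
r[4] = 9  (first piece 1, then r[3]=8)
r[5] = 12  (first piece 2, then r[3]=8)
r[6] = 16  (first piece 3, then r[3]=8)
r[7] = 17  (first piece 1, then r[6]=16)
r[8] = 20  (first piece 2, then r[6]=16)
r[9] = 24  (first piece 3, then r[6]=16)
r[10] = 31
r[11] = 32  (first piece 1, then r[10]=31)
r[12] = 35  (first piece 2, then r[10]=31)
r[13] = 39  (first piece 3, then r[10]=31)
Maximum revenue is $39.
Now minimize piece count subject to staying optimal: for each k, pieces[k] = 1 + min over i with p[i]+r[k−i]=r[k] of pieces[k−i].
pieces[10] = 1
pieces[11] = 2
pieces[12] = 2
pieces[13] = 2

2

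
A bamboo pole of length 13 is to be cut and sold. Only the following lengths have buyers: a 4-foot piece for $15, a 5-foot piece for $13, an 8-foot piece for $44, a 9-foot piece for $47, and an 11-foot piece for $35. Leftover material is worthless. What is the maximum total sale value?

Let r[k] be the best obtainable value from length k. For each k, try every first piece i and keep the best of price[i] + r[k−i].
r[1] = 0
r[2] = 0
r[3] = 0
r[4] = 15
r[5] = 15
r[6] = 15
r[7] = 15
r[8] = 44
r[9] = 47
r[10] = 47
r[11] = 47
r[12] = 59  (first piece 4, then r[8]=44)
r[13] = 62  (first piece 4, then r[9]=47)
One optimal cutting: 9 + 4 → $62.

62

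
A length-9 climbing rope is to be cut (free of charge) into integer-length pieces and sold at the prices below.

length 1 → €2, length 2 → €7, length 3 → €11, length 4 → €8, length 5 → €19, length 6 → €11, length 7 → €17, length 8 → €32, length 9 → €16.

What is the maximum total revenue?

Build r[k] bottom-up: r[k] = max over allowed piece i of (p[i] + r[k−i]).
r[1] = 2
r[2] = 7
r[3] = 11
r[4] = 14  (first piece 2, then r[2]=7)
r[5] = 19
r[6] = 22  (first piece 3, then r[3]=11)
r[7] = 26  (first piece 2, then r[5]=19)
r[8] = 32
r[9] = 34  (first piece 1, then r[8]=32)
One optimal cutting: 8 + 1 → €32 + €2 = €34.

34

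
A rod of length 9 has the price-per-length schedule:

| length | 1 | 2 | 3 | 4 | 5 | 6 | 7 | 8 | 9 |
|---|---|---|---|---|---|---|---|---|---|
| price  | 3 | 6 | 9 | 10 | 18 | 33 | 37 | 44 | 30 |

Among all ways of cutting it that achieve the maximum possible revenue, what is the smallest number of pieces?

Build r[k] bottom-up: r[k] = max over allowed piece i of (p[i] + r[k−i]).
r[1] = 3
r[2] = 6  (first piece 1, then r[1]=3)
r[3] = 9  (first piece 1, then r[2]=6)
r[4] = 12  (first piece 1, then r[3]=9)
r[5] = 18
r[6] = 33
r[7] = 37
r[8] = 44
r[9] = 47  (first piece 1, then r[8]=44)
Maximum revenue is €47.
Now minimize piece count subject to staying optimal: for each k, pieces[k] = 1 + min over i with p[i]+r[k−i]=r[k] of pieces[k−i].
pieces[6] = 1
pieces[7] = 1
pieces[8] = 1
pieces[9] = 2

2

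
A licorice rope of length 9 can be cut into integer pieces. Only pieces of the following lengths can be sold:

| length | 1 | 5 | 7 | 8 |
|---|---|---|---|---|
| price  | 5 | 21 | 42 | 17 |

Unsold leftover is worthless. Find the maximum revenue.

52

Build f[k] bottom-up: f[k] = max over allowed piece i of (p[i] + f[k−i]).
f[1] = 5
f[2] = 10  (first piece 1, then f[1]=5)
f[3] = 15  (first piece 1, then f[2]=10)
f[4] = 20  (first piece 1, then f[3]=15)
f[5] = max(5+20, 21+0) = 25
f[6] = max(5+25, 21+5) = 30
f[7] = max(5+30, 21+10, 42+0) = 42
f[8] = max(5+42, 21+15, 42+5, 17+0) = 47
f[9] = max(5+47, 21+20, 42+10, 17+5) = 52
One optimal cutting: 7 + 1 + 1 → ¢52.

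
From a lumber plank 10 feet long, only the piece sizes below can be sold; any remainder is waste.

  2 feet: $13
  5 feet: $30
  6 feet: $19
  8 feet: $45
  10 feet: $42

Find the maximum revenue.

Consider every possible first cut. r[k] is the best of p[i]+r[k−i] over all sellable i≤k.
r[1] = 0
r[2] = 13
r[3] = 13
r[4] = 26  (first piece 2, then r[2]=13)
r[5] = 30
r[6] = 39  (first piece 2, then r[4]=26)
r[7] = 43  (first piece 2, then r[5]=30)
r[8] = 52  (first piece 2, then r[6]=39)
r[9] = 56  (first piece 2, then r[7]=43)
r[10] = 65  (first piece 2, then r[8]=52)
One optimal cutting: 2 + 2 + 2 + 2 + 2 → $65.

65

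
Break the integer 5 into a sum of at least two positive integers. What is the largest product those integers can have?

6

Fill prod[k] for k=2..5: at each k try every first piece i and multiply by the better of (k−i) uncut or prod[k−i].
prod[2] = 1×max(1,0) = 1×1 = 1
prod[3] = 1×max(2,1) = 1×2 = 2
prod[4] = 2×max(2,1) = 2×2 = 4
prod[5] = 2×max(3,2) = 2×3 = 6
One optimal split: 3 + 2; product 3×2 = 6.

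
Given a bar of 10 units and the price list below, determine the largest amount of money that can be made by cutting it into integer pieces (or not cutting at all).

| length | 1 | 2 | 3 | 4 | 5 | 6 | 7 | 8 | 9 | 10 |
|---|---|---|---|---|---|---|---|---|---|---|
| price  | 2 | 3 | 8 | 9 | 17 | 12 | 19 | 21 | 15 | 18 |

Let R[k] be the best obtainable value from length k. For each k, try every first piece i and keep the best of price[i] + R[k−i].
R[1] = 2
R[2] = 4  (first piece 1, then R[1]=2)
R[3] = 8
R[4] = 10  (first piece 1, then R[3]=8)
R[5] = 17
R[6] = 19  (first piece 1, then R[5]=17)
R[7] = 21  (first piece 1, then R[6]=19)
R[8] = 25  (first piece 3, then R[5]=17)
R[9] = 27  (first piece 1, then R[8]=25)
R[10] = 34  (first piece 5, then R[5]=17)
One optimal cutting: 5 + 5 → $17 + $17 = $34.

34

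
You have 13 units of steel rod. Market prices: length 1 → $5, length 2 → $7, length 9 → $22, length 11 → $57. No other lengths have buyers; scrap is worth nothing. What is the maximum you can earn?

Build f[k] bottom-up: f[k] = max over allowed piece i of (p[i] + f[k−i]).
f[1] = 5
f[2] = 10  (first piece 1, then f[1]=5)
f[3] = 15  (first piece 1, then f[2]=10)
f[4] = 20  (first piece 1, then f[3]=15)
f[5] = 25  (first piece 1, then f[4]=20)
f[6] = 30  (first piece 1, then f[5]=25)
f[7] = 35  (first piece 1, then f[6]=30)
f[8] = 40  (first piece 1, then f[7]=35)
f[9] = 45  (first piece 1, then f[8]=40)
f[10] = 50  (first piece 1, then f[9]=45)
f[11] = 57
f[12] = 62  (first piece 1, then f[11]=57)
f[13] = 67  (first piece 1, then f[12]=62)
One optimal cutting: 11 + 1 + 1 → $67.

67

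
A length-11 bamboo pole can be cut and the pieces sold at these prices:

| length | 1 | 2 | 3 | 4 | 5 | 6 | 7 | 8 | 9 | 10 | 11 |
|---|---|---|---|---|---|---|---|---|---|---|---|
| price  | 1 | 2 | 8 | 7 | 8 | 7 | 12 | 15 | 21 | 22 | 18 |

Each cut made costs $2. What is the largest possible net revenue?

Consider every possible first cut. v[k] is the best of p[i]+v[k−i] over all sellable i≤k, charging 2 whenever i<k.
v[1] = 1
v[2] = 2
v[3] = 8
v[4] = 7  (first piece 1, then v[3]=8)
v[5] = 8  (first piece 2, then v[3]=8)
v[6] = 14  (first piece 3, then v[3]=8)
v[7] = 13  (first piece 1, then v[6]=14)
v[8] = 15
v[9] = 21
v[10] = 22
v[11] = 21  (first piece 1, then v[10]=22)
One optimal plan: pieces 10 + 1 (1 cut) → $23 − $2 = $21.

21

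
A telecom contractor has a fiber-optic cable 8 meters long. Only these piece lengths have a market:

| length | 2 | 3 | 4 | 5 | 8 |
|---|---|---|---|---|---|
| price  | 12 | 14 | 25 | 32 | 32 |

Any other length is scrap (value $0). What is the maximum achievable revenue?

Let best[k] be the best obtainable value from length k. For each k, try every first piece i and keep the best of price[i] + best[k−i].
best[1] = 0
best[2] = 12
best[3] = max(12+0, 14+0) = 14
best[4] = max(12+12, 14+0, 25+0) = 25
best[5] = max(12+14, 14+12, 25+0, 32+0) = 32
best[6] = max(12+25, 14+14, 25+12, 32+0) = 37
best[7] = max(12+32, 14+25, 25+14, 32+12) = 44
best[8] = max(12+37, 14+32, 25+25, 32+14, 32+0) = 50
One optimal cutting: 4 + 4 → $50.

50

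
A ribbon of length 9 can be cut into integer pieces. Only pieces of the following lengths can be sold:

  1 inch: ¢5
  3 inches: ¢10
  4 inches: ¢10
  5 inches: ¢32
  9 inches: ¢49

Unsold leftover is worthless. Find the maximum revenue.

52

Let f[k] be the best obtainable value from length k. For each k, try every first piece i and keep the best of price[i] + f[k−i].
f[1] = 5
f[2] = 10  (first piece 1, then f[1]=5)
f[3] = 15  (first piece 1, then f[2]=10)
f[4] = 20  (first piece 1, then f[3]=15)
f[5] = 32
f[6] = 37  (first piece 1, then f[5]=32)
f[7] = 42  (first piece 1, then f[6]=37)
f[8] = 47  (first piece 1, then f[7]=42)
f[9] = 52  (first piece 1, then f[8]=47)
One optimal cutting: 5 + 1 + 1 + 1 + 1 → ¢52.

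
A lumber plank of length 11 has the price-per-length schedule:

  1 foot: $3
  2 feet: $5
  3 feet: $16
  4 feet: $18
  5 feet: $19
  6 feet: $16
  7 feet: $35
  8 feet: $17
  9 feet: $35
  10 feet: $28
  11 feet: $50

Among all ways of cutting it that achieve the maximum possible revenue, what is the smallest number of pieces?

Consider every possible first cut. r[k] is the best of p[i]+r[k−i] over all sellable i≤k.
r[1] = 3
r[2] = max(3+3, 5+0) = 6
r[3] = max(3+6, 5+3, 16+0) = 16
r[4] = max(3+16, 5+6, 16+3, 18+0) = 19
r[5] = max(3+19, 5+16, 16+6, 18+3, 19+0) = 22
r[6] = max(3+22, 5+19, 16+16, 18+6, 19+3, 16+0) = 32
r[7] = max(3+32, 5+22, 16+19, …, 16+3, 35+0) = 35
r[8] = max(3+35, 5+32, 16+22, …, 35+3, 17+0) = 38
r[9] = max(3+38, 5+35, 16+32, …, 17+3, 35+0) = 48
r[10] = max(3+48, 5+38, 16+35, …, 35+3, 28+0) = 51
r[11] = max(3+51, 5+48, 16+38, …, 28+3, 50+0) = 54
Maximum revenue is $54.
Now minimize piece count subject to staying optimal: for each k, pieces[k] = 1 + min over i with p[i]+r[k−i]=r[k] of pieces[k−i].
pieces[8] = 2
pieces[9] = 3
pieces[10] = 2
pieces[11] = 3

3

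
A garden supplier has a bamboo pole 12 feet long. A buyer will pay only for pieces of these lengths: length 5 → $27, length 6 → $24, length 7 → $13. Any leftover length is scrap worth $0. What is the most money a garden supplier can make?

54

Let r[k] be the best obtainable value from length k. For each k, try every first piece i and keep the best of price[i] + r[k−i].
r[1] = 0
r[2] = 0
r[3] = 0
r[4] = 0
r[5] = 27
r[6] = max(27+0, 24+0) = 27
r[7] = max(27+0, 24+0, 13+0) = 27
r[8] = max(27+0, 24+0, 13+0) = 27
r[9] = max(27+0, 24+0, 13+0) = 27
r[10] = max(27+27, 24+0, 13+0) = 54
r[11] = max(27+27, 24+27, 13+0) = 54
r[12] = max(27+27, 24+27, 13+27) = 54
One optimal cutting: pieces 5 + 5 with 2 feet of scrap → $54.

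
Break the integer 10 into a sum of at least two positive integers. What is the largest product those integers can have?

36

Define g[k] = max over 1≤i<k of i · max(k−i, g[k−i]); the inner max lets the remainder stay uncut if that's better.
Small cases: g[2]=1, g[3]=2.
g[4] = max(1*3, 2*2, 3*1) = 4
g[5] = max(1*4, 2*3, 3*2, 4*1) = 6
g[6] = max(1*6, 2*4, 3*3, 4*2, 5*1) = 9
g[7] = max(1*9, 2*6, 3*4, 4*3, 5*2, 6*1) = 12
g[8] = max(1*12, 2*9, 3*6, …, 6*2, 7*1) = 18
g[9] = max(1*18, 2*12, 3*9, …, 7*2, 8*1) = 27
g[10] = max(1*27, 2*18, 3*12, …, 8*2, 9*1) = 36
One optimal split: 3 + 3 + 2 + 2; product 3*3*2*2 = 36.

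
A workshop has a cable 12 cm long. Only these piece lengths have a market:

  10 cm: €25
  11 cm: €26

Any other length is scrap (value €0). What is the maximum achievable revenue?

26

Let f[k] be the best obtainable value from length k. For each k, try every first piece i and keep the best of price[i] + f[k−i].
f[1] = 0
f[2] = 0
f[3] = 0
f[4] = 0
f[5] = 0
f[6] = 0
f[7] = 0
f[8] = 0
f[9] = 0
f[10] = 25
f[11] = max(25+0, 26+0) = 26
f[12] = max(25+0, 26+0) = 26
One optimal cutting: pieces 11 with 1 cm of scrap → €26.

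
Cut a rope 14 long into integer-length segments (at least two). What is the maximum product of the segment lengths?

162

Define P[k] = max over 1≤i<k of i · max(k−i, P[k−i]); the inner max lets the remainder stay uncut if that's better.
Small cases: P[2]=1, P[3]=2, P[4]=4, P[5]=6, P[6]=9, P[7]=12.
P[8] = max(1*12, 2*9, 3*6, …, 6*2, 7*1) = 18
P[9] = max(1*18, 2*12, 3*9, …, 7*2, 8*1) = 27
P[10] = max(1*27, 2*18, 3*12, …, 8*2, 9*1) = 36
P[11] = max(1*36, 2*27, 3*18, …, 9*2, 10*1) = 54
P[12] = max(1*54, 2*36, 3*27, …, 10*2, 11*1) = 81
P[13] = max(1*81, 2*54, 3*36, …, 11*2, 12*1) = 108
P[14] = max(1*108, 2*81, 3*54, …, 12*2, 13*1) = 162
One optimal split: 3 + 3 + 3 + 3 + 2; product 3*3*3*3*2 = 162.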